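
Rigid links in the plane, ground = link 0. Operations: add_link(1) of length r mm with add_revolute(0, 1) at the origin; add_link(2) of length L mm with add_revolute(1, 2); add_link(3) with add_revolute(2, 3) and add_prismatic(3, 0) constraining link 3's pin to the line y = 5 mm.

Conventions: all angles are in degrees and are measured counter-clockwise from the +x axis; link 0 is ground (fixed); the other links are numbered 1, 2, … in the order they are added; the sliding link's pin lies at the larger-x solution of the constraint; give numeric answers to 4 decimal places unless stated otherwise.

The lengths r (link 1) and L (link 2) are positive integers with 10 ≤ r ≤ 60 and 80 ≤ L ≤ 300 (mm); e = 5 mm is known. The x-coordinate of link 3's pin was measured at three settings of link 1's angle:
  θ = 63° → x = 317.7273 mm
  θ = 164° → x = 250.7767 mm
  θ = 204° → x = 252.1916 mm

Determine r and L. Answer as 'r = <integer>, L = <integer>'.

constraint per measurement: (x − r cos θ)² + (r sin θ − e)² = L²
subtracting the θ₁ and θ₂ equations cancels the r² and L² terms:
r = (x₁² − x₂²) / (2[(x₁cos θ₁ + e sin θ₁) − (x₂cos θ₂ + e sin θ₂)]) = 49.0001 → r = 49
L² = (x₁ − r cos θ₁)² + (r sin θ₁ − e)² = 88804.0167 → L = 298.0000 → L = 298
check at θ₃=204°: x = 252.1916 (printed 252.1916) ✓

r = 49, L = 298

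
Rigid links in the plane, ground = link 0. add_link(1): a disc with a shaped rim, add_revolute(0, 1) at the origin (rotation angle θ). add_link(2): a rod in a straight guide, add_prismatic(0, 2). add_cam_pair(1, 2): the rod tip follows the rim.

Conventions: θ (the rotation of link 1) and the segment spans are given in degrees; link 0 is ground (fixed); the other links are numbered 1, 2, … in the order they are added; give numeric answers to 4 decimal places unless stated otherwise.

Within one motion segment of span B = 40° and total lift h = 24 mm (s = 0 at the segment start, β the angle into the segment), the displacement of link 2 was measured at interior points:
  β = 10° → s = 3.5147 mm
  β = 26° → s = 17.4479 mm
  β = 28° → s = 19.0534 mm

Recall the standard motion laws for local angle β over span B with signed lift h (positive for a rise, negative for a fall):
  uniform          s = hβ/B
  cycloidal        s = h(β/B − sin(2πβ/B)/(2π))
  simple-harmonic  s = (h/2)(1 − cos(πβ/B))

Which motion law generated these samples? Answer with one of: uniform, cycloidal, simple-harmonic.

candidates at β/B = r: uniform s = h·r (linear in β); cycloidal s = h·(r − sin(2πr)/(2π)); simple-harmonic s = (h/2)(1 − cos(πr))
β=10°: printed 3.5147 | uniform 6.0000, cycloidal 2.1803, simple-harmonic 3.5147
β=26°: printed 17.4479 | uniform 15.6000, cycloidal 18.6902, simple-harmonic 17.4479
β=28°: printed 19.0534 | uniform 16.8000, cycloidal 20.4328, simple-harmonic 19.0534
only one law matches every sample → simple-harmonic

simple-harmonic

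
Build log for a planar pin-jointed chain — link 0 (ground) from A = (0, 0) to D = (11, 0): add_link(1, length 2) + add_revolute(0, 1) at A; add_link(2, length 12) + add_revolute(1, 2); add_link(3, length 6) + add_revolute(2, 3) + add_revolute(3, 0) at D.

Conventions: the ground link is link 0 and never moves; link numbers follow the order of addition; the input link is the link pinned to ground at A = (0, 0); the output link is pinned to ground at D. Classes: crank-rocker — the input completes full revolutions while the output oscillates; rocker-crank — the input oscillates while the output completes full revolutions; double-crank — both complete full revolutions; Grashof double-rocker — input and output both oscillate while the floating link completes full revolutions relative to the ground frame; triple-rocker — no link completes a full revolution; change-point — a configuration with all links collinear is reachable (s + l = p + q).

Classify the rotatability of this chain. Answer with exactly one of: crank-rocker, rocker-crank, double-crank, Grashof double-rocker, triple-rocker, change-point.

lengths: ground=11, input=2, coupler=12, output=6
sorted: s=2 (shortest), l=12 (longest), p+q=17
s + l = 14 vs p + q = 17
s + l < p + q (Grashof) with shortest = input link → crank-rocker

crank-rocker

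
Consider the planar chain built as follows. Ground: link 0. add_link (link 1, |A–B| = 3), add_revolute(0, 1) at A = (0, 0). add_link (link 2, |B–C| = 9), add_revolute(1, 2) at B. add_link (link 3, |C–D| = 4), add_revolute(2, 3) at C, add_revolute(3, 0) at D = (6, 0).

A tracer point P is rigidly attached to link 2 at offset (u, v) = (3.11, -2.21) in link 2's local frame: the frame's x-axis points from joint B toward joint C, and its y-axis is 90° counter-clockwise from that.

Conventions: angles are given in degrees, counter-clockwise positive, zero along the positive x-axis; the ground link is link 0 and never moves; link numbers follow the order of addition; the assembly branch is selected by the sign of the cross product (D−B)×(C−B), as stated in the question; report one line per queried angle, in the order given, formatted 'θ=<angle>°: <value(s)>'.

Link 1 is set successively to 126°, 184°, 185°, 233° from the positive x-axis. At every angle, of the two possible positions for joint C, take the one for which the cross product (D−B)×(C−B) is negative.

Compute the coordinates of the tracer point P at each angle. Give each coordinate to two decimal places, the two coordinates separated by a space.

A=(0,0), D=(6.00,0)
θ=126°: B = A + 3.00·(cos126°, sin126°) = (-1.7634, 2.4271)
θ=126°: |BD| = 8.1339
θ=126°: circle(B,9.00) ∩ circle(D,4.00): a=8.0626, h=3.9994
θ=126°:   candidates: C₊=(7.1253,3.8385) cross=32.530; C₋=(4.7386,-3.7959) cross=-32.530
θ=126°:   branch - wants cross < 0 → take C=(4.7386,-3.7959) (cross=-32.530)
θ=126°: ex = (C−B)/|BC| = (0.7224,-0.6914); ey = (0.6914,0.7224)
θ=126°: P = B + 3.11·ex + -2.21·ey = (-1.0447,-1.3199)
θ=184°: B = A + 3.00·(cos184°, sin184°) = (-2.9927, -0.2093)
θ=184°: |BD| = 8.9951
θ=184°: circle(B,9.00) ∩ circle(D,4.00): a=8.1106, h=3.9010
θ=184°:   candidates: C₊=(5.0250,3.8793) cross=35.090; C₋=(5.2065,-3.9205) cross=-35.090
θ=184°:   branch - wants cross < 0 → take C=(5.2065,-3.9205) (cross=-35.090)
θ=184°: ex = (C−B)/|BC| = (0.9110,-0.4124); ey = (0.4124,0.9110)
θ=184°: P = B + 3.11·ex + -2.21·ey = (-1.0707,-3.5051)
θ=185°: B = A + 3.00·(cos185°, sin185°) = (-2.9886, -0.2615)
θ=185°: |BD| = 8.9924
θ=185°: circle(B,9.00) ∩ circle(D,4.00): a=8.1104, h=3.9015
θ=185°:   candidates: C₊=(5.0049,3.8742) cross=35.084; C₋=(5.2318,-3.9255) cross=-35.084
θ=185°:   branch - wants cross < 0 → take C=(5.2318,-3.9255) (cross=-35.084)
θ=185°: ex = (C−B)/|BC| = (0.9134,-0.4071); ey = (0.4071,0.9134)
θ=185°: P = B + 3.11·ex + -2.21·ey = (-1.0477,-3.5462)
θ=233°: B = A + 3.00·(cos233°, sin233°) = (-1.8054, -2.3959)
θ=233°: |BD| = 8.1649
θ=233°: circle(B,9.00) ∩ circle(D,4.00): a=8.0629, h=3.9987
θ=233°:   candidates: C₊=(4.7291,3.7927) cross=32.649; C₋=(7.0759,-3.8526) cross=-32.649
θ=233°:   branch - wants cross < 0 → take C=(7.0759,-3.8526) (cross=-32.649)
θ=233°: ex = (C−B)/|BC| = (0.9868,-0.1619); ey = (0.1619,0.9868)
θ=233°: P = B + 3.11·ex + -2.21·ey = (0.9059,-5.0801)

θ=126°: -1.04 -1.32
θ=184°: -1.07 -3.51
θ=185°: -1.05 -3.55
θ=233°: 0.91 -5.08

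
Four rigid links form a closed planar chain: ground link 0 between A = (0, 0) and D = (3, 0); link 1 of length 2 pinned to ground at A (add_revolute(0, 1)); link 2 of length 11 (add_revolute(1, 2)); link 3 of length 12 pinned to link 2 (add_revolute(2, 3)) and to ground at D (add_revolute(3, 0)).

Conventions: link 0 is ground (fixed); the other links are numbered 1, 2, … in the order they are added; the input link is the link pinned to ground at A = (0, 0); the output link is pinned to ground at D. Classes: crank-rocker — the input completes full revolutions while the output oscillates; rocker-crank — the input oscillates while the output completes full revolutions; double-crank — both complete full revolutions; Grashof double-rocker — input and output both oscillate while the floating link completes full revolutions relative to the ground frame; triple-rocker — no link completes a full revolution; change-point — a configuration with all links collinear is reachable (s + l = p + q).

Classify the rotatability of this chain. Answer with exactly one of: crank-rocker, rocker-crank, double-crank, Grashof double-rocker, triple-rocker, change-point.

lengths: ground=3, input=2, coupler=11, output=12
sorted: s=2 (shortest), l=12 (longest), p+q=14
s + l = 14 vs p + q = 14
s + l = p + q → change-point (collinear configuration reachable)

change-point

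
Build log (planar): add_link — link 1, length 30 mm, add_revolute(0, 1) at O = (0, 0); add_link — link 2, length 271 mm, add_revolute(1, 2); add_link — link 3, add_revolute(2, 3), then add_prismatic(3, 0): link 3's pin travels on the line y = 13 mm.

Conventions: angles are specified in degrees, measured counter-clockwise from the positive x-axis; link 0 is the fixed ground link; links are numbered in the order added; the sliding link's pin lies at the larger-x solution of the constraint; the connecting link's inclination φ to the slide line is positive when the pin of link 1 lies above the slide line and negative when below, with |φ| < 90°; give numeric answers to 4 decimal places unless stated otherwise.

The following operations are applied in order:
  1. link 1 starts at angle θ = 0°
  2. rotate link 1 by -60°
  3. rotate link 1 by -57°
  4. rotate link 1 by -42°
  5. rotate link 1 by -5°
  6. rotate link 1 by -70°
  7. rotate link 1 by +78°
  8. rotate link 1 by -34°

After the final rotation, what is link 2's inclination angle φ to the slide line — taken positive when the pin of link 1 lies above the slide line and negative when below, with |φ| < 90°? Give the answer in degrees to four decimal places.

geometry: r = 30 mm, L = 271 mm, e = 13 mm; θ starts at 0°
rotate link 1 by -60°: θ ← 0° -60° = -60°
rotate link 1 by -57°: θ ← -60° -57° = -117°
rotate link 1 by -42°: θ ← -117° -42° = -159°
rotate link 1 by -5°: θ ← -159° -5° = -164°
rotate link 1 by -70°: θ ← -164° -70° = -234°
rotate link 1 by +78°: θ ← -234° +78° = -156°
rotate link 1 by -34°: θ ← -156° -34° = -190°
h = r sin θ − e = 5.209445 − 13 = -7.790555
sin φ = h / L = -7.790555 / 271 = -0.02874743
φ = arcsin(-0.02874743) = -1.647334°

-1.6473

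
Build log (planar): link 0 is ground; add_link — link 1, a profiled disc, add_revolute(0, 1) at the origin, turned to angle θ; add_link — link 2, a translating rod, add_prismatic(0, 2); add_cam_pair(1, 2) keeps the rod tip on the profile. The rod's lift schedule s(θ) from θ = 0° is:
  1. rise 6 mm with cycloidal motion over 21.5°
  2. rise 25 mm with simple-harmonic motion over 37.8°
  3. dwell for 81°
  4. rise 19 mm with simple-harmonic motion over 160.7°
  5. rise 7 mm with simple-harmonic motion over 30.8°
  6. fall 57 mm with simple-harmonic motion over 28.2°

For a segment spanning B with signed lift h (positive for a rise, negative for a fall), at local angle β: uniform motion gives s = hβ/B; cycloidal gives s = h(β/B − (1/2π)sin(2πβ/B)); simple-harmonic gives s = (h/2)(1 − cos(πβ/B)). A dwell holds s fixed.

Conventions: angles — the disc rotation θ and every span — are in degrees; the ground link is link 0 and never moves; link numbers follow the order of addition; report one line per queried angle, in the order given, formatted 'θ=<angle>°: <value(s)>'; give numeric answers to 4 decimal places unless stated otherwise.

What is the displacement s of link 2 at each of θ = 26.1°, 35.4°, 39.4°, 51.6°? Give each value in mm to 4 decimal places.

seg 1 [0°–21.5°] cycloidal, h=6: full span → s += 6 → s = 6.0000
seg 2 [21.5°–59.3°] simple-harmonic, h=25: θ=26.1° here. β=4.6, B=37.8. 25/2·(1 − cos(π·0.1217)) = 0.9024 → s = 6.9024
seg 2 [21.5°–59.3°] simple-harmonic, h=25: θ=35.4° here. β=13.9, B=37.8. 25/2·(1 − cos(π·0.3677)) = 7.4538 → s = 13.4538
seg 2 [21.5°–59.3°] simple-harmonic, h=25: θ=39.4° here. β=17.9, B=37.8. 25/2·(1 − cos(π·0.4735)) = 11.4623 → s = 17.4623
seg 2 [21.5°–59.3°] simple-harmonic, h=25: θ=51.6° here. β=30.1, B=37.8. 25/2·(1 − cos(π·0.7963)) = 22.5265 → s = 28.5265

θ=26.1°: 6.9024
θ=35.4°: 13.4538
θ=39.4°: 17.4623
θ=51.6°: 28.5265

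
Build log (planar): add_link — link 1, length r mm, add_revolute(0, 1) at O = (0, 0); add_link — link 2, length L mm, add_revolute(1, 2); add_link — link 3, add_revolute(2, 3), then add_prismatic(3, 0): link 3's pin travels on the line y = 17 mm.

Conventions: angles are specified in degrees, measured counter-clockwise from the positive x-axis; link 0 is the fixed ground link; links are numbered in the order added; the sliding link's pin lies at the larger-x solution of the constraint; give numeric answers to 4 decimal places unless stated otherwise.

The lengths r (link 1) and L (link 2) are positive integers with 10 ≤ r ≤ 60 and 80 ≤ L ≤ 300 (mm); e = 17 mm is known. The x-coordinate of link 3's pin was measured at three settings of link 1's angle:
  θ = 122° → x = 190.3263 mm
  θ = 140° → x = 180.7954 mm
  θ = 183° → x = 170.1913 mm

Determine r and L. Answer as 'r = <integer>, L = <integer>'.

constraint per measurement: (x − r cos θ)² + (r sin θ − e)² = L²
subtracting the θ₁ and θ₂ equations cancels the r² and L² terms:
r = (x₁² − x₂²) / (2[(x₁cos θ₁ + e sin θ₁) − (x₂cos θ₂ + e sin θ₂)]) = 43.0002 → r = 43
L² = (x₁ − r cos θ₁)² + (r sin θ₁ − e)² = 45796.0054 → L = 214.0000 → L = 214
check at θ₃=183°: x = 170.1913 (printed 170.1913) ✓

r = 43, L = 214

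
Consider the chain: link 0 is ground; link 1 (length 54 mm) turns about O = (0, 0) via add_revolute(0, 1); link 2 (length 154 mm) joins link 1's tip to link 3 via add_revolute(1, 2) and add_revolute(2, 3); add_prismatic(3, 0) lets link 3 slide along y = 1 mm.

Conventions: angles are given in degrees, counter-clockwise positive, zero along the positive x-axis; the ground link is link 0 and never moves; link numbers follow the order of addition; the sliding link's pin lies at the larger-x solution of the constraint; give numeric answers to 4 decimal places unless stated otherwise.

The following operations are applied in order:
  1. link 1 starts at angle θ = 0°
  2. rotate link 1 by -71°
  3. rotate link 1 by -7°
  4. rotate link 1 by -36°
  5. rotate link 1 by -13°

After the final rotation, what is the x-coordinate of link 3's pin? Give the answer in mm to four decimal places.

geometry: r = 54 mm, L = 154 mm, e = 1 mm; θ starts at 0°
rotate link 1 by -71°: θ ← 0° -71° = -71°
rotate link 1 by -7°: θ ← -71° -7° = -78°
rotate link 1 by -36°: θ ← -78° -36° = -114°
rotate link 1 by -13°: θ ← -114° -13° = -127°
crank pin P = (r cos θ, r sin θ) = (-32.498011, -43.126318)
h = r sin θ − e = -43.126318 − 1 = -44.126318
x = r cos θ + √(L² − h²) = -32.498011 + 147.542767 = 115.044756

115.0448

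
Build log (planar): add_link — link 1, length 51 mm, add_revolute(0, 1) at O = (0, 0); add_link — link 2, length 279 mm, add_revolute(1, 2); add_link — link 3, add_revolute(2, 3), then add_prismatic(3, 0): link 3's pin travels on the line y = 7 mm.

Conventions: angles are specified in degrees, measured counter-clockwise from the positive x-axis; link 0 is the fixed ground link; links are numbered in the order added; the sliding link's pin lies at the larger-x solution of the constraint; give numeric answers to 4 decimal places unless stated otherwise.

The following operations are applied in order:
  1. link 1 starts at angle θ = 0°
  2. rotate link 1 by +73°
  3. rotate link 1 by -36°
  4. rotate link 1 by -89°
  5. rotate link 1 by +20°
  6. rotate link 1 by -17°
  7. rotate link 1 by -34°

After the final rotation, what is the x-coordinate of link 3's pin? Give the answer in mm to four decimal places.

geometry: r = 51 mm, L = 279 mm, e = 7 mm; θ starts at 0°
rotate link 1 by +73°: θ ← 0° +73° = 73°
rotate link 1 by -36°: θ ← 73° -36° = 37°
rotate link 1 by -89°: θ ← 37° -89° = -52°
rotate link 1 by +20°: θ ← -52° +20° = -32°
rotate link 1 by -17°: θ ← -32° -17° = -49°
rotate link 1 by -34°: θ ← -49° -34° = -83°
crank pin P = (r cos θ, r sin θ) = (6.215337, -50.619854)
h = r sin θ − e = -50.619854 − 7 = -57.619854
x = r cos θ + √(L² − h²) = 6.215337 + 272.985261 = 279.200597

279.2006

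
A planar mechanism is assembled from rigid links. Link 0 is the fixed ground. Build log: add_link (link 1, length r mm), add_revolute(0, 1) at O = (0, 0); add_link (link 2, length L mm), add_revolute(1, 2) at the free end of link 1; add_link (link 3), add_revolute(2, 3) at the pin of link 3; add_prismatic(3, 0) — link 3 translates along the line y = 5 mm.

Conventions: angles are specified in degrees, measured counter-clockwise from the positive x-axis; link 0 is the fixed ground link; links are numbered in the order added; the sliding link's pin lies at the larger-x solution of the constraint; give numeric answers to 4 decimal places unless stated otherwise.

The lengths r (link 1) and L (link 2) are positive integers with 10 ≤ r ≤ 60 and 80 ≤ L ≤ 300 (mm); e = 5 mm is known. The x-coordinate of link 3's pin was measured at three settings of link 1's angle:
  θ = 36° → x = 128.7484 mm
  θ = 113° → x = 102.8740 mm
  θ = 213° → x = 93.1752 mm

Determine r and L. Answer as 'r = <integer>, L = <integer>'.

constraint per measurement: (x − r cos θ)² + (r sin θ − e)² = L²
subtracting the θ₁ and θ₂ equations cancels the r² and L² terms:
r = (x₁² − x₂²) / (2[(x₁cos θ₁ + e sin θ₁) − (x₂cos θ₂ + e sin θ₂)]) = 21.0001 → r = 21
L² = (x₁ − r cos θ₁)² + (r sin θ₁ − e)² = 12544.0106 → L = 112.0000 → L = 112
check at θ₃=213°: x = 93.1752 (printed 93.1752) ✓

r = 21, L = 112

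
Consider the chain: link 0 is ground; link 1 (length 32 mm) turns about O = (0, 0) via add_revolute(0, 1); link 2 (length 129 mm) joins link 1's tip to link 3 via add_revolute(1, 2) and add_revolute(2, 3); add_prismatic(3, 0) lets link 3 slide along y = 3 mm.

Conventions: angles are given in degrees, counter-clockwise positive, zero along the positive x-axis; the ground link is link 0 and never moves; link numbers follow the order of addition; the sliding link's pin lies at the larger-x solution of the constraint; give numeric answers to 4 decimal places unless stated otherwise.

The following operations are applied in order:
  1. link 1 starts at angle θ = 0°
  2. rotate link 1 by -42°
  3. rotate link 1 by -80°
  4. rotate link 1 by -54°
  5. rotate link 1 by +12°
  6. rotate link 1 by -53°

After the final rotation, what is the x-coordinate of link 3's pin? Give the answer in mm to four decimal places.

geometry: r = 32 mm, L = 129 mm, e = 3 mm; θ starts at 0°
rotate link 1 by -42°: θ ← 0° -42° = -42°
rotate link 1 by -80°: θ ← -42° -80° = -122°
rotate link 1 by -54°: θ ← -122° -54° = -176°
rotate link 1 by +12°: θ ← -176° +12° = -164°
rotate link 1 by -53°: θ ← -164° -53° = -217°
crank pin P = (r cos θ, r sin θ) = (-25.556336, 19.258081)
h = r sin θ − e = 19.258081 − 3 = 16.258081
x = r cos θ + √(L² − h²) = -25.556336 + 127.971383 = 102.415046

102.4150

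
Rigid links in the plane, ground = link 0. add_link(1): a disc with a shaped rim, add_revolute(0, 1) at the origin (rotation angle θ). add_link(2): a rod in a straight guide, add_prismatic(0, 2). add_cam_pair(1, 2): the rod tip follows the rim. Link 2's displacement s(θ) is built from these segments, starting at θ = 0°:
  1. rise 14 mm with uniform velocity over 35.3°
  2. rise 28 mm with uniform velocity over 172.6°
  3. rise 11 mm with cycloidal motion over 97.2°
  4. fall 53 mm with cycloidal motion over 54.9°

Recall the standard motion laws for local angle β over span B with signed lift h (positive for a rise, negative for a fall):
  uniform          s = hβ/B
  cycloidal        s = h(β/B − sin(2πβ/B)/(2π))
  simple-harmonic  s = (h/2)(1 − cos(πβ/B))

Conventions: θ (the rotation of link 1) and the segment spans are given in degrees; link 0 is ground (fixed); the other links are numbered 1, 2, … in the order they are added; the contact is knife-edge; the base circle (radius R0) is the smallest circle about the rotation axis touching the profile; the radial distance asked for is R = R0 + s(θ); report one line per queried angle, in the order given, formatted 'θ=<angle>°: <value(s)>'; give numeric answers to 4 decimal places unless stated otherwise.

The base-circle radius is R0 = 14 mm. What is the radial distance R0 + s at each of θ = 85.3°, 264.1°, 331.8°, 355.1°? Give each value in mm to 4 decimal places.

segment 1 (0° to 35.3°, uniform, h = 14) is passed completely: s = 0.0000 + (14) = 14.0000
θ = 85.3° falls in segment 2 (35.3° to 207.9°, uniform, h = 28): β = 85.3 − 35.3 = 50°, B = 172.6°; Δs = 28·50/172.6 = 8.1112; s = 14.0000 + 8.1112 = 22.1112
segment 2 (35.3° to 207.9°, uniform, h = 28) is passed completely: s = 14.0000 + (28) = 42.0000
θ = 264.1° falls in segment 3 (207.9° to 305.1°, cycloidal, h = 11): β = 264.1 − 207.9 = 56.2°, B = 97.2°; Δs = 11·(0.5782 − sin(2π·0.5782)/(2π)) = 7.1860; s = 42.0000 + 7.1860 = 49.1860
segment 3 (207.9° to 305.1°, cycloidal, h = 11) is passed completely: s = 42.0000 + (11) = 53.0000
θ = 331.8° falls in segment 4 (305.1° to 360°, cycloidal, h = -53): β = 331.8 − 305.1 = 26.7°, B = 54.9°; Δs = -53·(0.4863 − sin(2π·0.4863)/(2π)) = -25.0528; s = 53.0000 − 25.0528 = 27.9472
θ = 355.1° falls in segment 4 (305.1° to 360°, cycloidal, h = -53): β = 355.1 − 305.1 = 50°, B = 54.9°; Δs = -53·(0.9107 − sin(2π·0.9107)/(2π)) = -52.7559; s = 53.0000 − 52.7559 = 0.2441
θ=85.3°: R = R0 + s = 14 + 22.1112 = 36.1112
θ=264.1°: R = R0 + s = 14 + 49.1860 = 63.1860
θ=331.8°: R = R0 + s = 14 + 27.9472 = 41.9472
θ=355.1°: R = R0 + s = 14 + 0.2441 = 14.2441

θ=85.3°: 36.1112
θ=264.1°: 63.1860
θ=331.8°: 41.9472
θ=355.1°: 14.2441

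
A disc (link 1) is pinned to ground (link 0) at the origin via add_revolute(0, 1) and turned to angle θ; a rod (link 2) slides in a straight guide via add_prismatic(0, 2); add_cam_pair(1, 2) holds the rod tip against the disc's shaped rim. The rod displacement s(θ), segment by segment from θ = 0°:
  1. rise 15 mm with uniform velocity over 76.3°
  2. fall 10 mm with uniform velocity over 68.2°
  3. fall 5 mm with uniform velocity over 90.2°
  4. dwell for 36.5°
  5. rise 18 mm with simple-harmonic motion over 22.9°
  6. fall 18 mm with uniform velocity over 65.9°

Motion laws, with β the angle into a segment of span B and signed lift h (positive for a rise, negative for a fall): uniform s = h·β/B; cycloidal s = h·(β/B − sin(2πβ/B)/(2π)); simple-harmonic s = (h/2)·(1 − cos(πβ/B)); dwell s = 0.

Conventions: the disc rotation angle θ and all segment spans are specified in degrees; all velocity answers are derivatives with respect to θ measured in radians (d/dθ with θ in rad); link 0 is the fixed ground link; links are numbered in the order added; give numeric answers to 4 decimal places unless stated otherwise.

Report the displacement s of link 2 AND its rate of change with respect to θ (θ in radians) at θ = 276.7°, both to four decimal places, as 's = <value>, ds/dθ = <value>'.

segment 1 (0° to 76.3°, uniform, h = 15) is passed completely: s = 0.0000 + (15) = 15.0000
segment 2 (76.3° to 144.5°, uniform, h = -10) is passed completely: s = 15.0000 + (-10) = 5.0000
segment 3 (144.5° to 234.7°, uniform, h = -5) is passed completely: s = 5.0000 + (-5) = 0.0000
segment 4 (234.7° to 271.2°, dwell): s unchanged at 0.0000
θ = 276.7° falls in segment 5 (271.2° to 294.1°, simple-harmonic, h = 18): β = 276.7 − 271.2 = 5.5°, B = 22.9°; Δs = 18/2·(1 − cos(π·0.2402)) = 2.4427; s = 0.0000 + 2.4427 = 2.4427
velocity in seg [271.2°–294.1°] (simple-harmonic), θ in radians: β = 5.5° = 0.0960 rad, B = 22.9° = 0.3997 rad; ds/dθ = (πh/(2B)) sin(πβ/B) = (π·18/(2·0.3997)) sin(π·0.2402) = 48.454768 mm/rad

s = 2.4427, ds/dθ = 48.4548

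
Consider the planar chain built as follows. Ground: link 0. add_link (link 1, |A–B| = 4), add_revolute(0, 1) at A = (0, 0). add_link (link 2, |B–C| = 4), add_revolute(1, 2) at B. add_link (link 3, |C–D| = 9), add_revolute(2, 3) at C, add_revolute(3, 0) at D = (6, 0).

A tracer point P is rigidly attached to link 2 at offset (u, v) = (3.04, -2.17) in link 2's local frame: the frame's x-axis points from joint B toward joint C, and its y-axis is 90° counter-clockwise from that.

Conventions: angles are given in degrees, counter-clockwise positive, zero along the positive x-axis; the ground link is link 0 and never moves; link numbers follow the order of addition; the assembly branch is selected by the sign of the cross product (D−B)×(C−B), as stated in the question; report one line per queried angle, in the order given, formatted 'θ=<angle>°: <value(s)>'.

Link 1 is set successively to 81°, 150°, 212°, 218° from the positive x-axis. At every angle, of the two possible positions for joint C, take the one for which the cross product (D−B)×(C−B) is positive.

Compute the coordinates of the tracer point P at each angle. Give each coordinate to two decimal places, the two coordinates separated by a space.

A=(0,0), D=(6.00,0)
θ=81°: B = A + 4.00·(cos81°, sin81°) = (0.6257, 3.9508)
θ=81°: |BD| = 6.6702
θ=81°: circle(B,4.00) ∩ circle(D,9.00): a=-1.5374, h=3.6928
θ=81°:   candidates: C₊=(1.5743,7.8367) cross=24.631; C₋=(-2.8002,1.8860) cross=-24.631
θ=81°:   branch + wants cross > 0 → take C=(1.5743,7.8367) (cross=24.631)
θ=81°: ex = (C−B)/|BC| = (0.2371,0.9715); ey = (-0.9715,0.2371)
θ=81°: P = B + 3.04·ex + -2.17·ey = (3.4547,6.3894)
θ=150°: B = A + 4.00·(cos150°, sin150°) = (-3.4641, 2.0000)
θ=150°: |BD| = 9.6731
θ=150°: circle(B,4.00) ∩ circle(D,9.00): a=1.4767, h=3.7174
θ=150°:   candidates: C₊=(-1.2507,5.3318) cross=35.959; C₋=(-2.7879,-1.9424) cross=-35.959
θ=150°:   branch + wants cross > 0 → take C=(-1.2507,5.3318) (cross=35.959)
θ=150°: ex = (C−B)/|BC| = (0.5534,0.8329); ey = (-0.8329,0.5534)
θ=150°: P = B + 3.04·ex + -2.17·ey = (0.0256,3.3314)
θ=212°: B = A + 4.00·(cos212°, sin212°) = (-3.3922, -2.1197)
θ=212°: |BD| = 9.6284
θ=212°: circle(B,4.00) ∩ circle(D,9.00): a=1.4388, h=3.7323
θ=212°:   candidates: C₊=(-2.8104,1.8378) cross=35.936; C₋=(-1.1671,-5.4436) cross=-35.936
θ=212°:   branch + wants cross > 0 → take C=(-2.8104,1.8378) (cross=35.936)
θ=212°: ex = (C−B)/|BC| = (0.1455,0.9894); ey = (-0.9894,0.1455)
θ=212°: P = B + 3.04·ex + -2.17·ey = (-0.8031,0.5724)
θ=218°: B = A + 4.00·(cos218°, sin218°) = (-3.1520, -2.4626)
θ=218°: |BD| = 9.4776
θ=218°: circle(B,4.00) ∩ circle(D,9.00): a=1.3096, h=3.7795
θ=218°:   candidates: C₊=(-2.8695,1.5274) cross=35.821; C₋=(-0.9053,-5.7721) cross=-35.821
θ=218°:   branch + wants cross > 0 → take C=(-2.8695,1.5274) (cross=35.821)
θ=218°: ex = (C−B)/|BC| = (0.0706,0.9975); ey = (-0.9975,0.0706)
θ=218°: P = B + 3.04·ex + -2.17·ey = (-0.7727,0.4165)

θ=81°: 3.45 6.39
θ=150°: 0.03 3.33
θ=212°: -0.80 0.57
θ=218°: -0.77 0.42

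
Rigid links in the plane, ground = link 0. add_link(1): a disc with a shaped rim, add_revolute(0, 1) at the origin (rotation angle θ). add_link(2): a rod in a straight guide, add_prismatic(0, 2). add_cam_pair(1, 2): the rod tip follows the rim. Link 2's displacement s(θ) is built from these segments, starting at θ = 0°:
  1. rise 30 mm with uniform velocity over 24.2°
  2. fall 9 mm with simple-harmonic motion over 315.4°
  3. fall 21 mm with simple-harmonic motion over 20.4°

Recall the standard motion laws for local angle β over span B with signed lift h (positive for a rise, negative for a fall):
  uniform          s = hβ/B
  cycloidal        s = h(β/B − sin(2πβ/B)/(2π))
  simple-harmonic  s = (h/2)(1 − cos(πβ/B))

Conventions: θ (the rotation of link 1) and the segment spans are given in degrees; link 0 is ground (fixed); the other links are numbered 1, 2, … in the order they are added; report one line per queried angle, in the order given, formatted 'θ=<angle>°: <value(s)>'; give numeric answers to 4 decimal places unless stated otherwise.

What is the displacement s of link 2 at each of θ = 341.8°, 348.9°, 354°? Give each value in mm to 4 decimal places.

segment 1 (0° to 24.2°, uniform, h = 30) is passed completely: s = 0.0000 + (30) = 30.0000
segment 2 (24.2° to 339.6°, simple-harmonic, h = -9) is passed completely: s = 30.0000 + (-9) = 21.0000
θ = 341.8° falls in segment 3 (339.6° to 360°, simple-harmonic, h = -21): β = 341.8 − 339.6 = 2.2°, B = 20.4°; Δs = -21/2·(1 − cos(π·0.1078)) = -0.5969; s = 21.0000 − 0.5969 = 20.4031
θ = 348.9° falls in segment 3 (339.6° to 360°, simple-harmonic, h = -21): β = 348.9 − 339.6 = 9.3°, B = 20.4°; Δs = -21/2·(1 − cos(π·0.4559)) = -9.0494; s = 21.0000 − 9.0494 = 11.9506
θ = 354° falls in segment 3 (339.6° to 360°, simple-harmonic, h = -21): β = 354 − 339.6 = 14.4°, B = 20.4°; Δs = -21/2·(1 − cos(π·0.7059)) = -16.8277; s = 21.0000 − 16.8277 = 4.1723

θ=341.8°: 20.4031
θ=348.9°: 11.9506
θ=354°: 4.1723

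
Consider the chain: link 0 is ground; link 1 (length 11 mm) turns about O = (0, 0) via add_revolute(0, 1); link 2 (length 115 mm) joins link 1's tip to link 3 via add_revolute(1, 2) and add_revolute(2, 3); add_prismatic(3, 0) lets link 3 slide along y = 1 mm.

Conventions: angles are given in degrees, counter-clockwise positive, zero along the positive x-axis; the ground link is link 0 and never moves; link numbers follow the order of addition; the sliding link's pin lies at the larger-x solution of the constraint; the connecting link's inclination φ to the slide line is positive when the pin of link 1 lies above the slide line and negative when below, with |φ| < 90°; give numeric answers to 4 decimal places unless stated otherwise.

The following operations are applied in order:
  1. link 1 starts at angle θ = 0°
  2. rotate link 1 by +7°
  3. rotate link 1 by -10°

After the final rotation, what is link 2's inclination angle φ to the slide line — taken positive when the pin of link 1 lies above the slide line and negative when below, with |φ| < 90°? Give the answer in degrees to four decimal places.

geometry: r = 11 mm, L = 115 mm, e = 1 mm; θ starts at 0°
rotate link 1 by +7°: θ ← 0° +7° = 7°
rotate link 1 by -10°: θ ← 7° -10° = -3°
h = r sin θ − e = -0.575696 − 1 = -1.575696
sin φ = h / L = -1.575696 / 115 = -0.01370170
φ = arcsin(-0.01370170) = -0.785074°

-0.7851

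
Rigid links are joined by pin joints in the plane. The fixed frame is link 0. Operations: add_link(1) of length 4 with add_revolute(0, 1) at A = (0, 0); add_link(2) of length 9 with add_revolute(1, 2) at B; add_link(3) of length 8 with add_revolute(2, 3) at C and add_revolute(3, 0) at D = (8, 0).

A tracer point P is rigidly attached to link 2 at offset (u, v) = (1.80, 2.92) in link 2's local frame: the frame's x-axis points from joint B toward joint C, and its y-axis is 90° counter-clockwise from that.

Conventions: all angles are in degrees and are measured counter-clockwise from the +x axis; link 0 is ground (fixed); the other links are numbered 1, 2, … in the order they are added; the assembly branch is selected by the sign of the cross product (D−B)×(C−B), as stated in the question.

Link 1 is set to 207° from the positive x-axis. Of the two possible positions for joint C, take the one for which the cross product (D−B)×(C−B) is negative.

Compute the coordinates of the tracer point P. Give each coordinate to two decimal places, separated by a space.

A=(0,0), D=(8.00,0)
B = A + 4.00·(cos207°, sin207°) = (-3.5640, -1.8160)
|BD| = 11.7057
circle(B,9.00) ∩ circle(D,8.00): a=6.5790, h=6.1414
  candidates: C₊=(1.9826,5.2717) cross=71.889; C₋=(3.8881,-6.8624) cross=-71.889
  branch - wants cross < 0 → take C=(3.8881,-6.8624) (cross=-71.889)
ex = (C−B)/|BC| = (0.8280,-0.5607); ey = (0.5607,0.8280)
P = B + 1.80·ex + 2.92·ey = (-0.4363,-0.4075)

-0.44 -0.41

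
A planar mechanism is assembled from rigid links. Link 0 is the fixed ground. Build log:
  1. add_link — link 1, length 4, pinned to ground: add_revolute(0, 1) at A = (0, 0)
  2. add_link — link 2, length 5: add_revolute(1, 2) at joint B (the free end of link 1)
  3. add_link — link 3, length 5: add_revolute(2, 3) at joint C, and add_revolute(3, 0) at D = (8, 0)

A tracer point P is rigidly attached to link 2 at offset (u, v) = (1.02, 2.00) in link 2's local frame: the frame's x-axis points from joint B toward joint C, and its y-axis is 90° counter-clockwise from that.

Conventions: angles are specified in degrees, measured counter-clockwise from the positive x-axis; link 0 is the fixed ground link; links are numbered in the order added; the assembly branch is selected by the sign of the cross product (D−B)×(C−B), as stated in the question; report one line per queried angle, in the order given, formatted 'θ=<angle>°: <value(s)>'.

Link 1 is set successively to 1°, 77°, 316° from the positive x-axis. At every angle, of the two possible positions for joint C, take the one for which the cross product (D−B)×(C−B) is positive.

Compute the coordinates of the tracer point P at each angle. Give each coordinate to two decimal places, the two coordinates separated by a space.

A=(0,0), D=(8.00,0)
θ=1°: B = A + 4.00·(cos1°, sin1°) = (3.9994, 0.0698)
θ=1°: |BD| = 4.0012
θ=1°: circle(B,5.00) ∩ circle(D,5.00): a=2.0006, h=4.5823
θ=1°:   candidates: C₊=(6.0796,4.6165) cross=18.335; C₋=(5.9197,-4.5467) cross=-18.335
θ=1°:   branch + wants cross > 0 → take C=(6.0796,4.6165) (cross=18.335)
θ=1°: ex = (C−B)/|BC| = (0.4161,0.9093); ey = (-0.9093,0.4161)
θ=1°: P = B + 1.02·ex + 2.00·ey = (2.6051,1.8294)
θ=77°: B = A + 4.00·(cos77°, sin77°) = (0.8998, 3.8975)
θ=77°: |BD| = 8.0996
θ=77°: circle(B,5.00) ∩ circle(D,5.00): a=4.0498, h=2.9324
θ=77°:   candidates: C₊=(5.8610,4.5194) cross=23.752; C₋=(3.0388,-0.6219) cross=-23.752
θ=77°:   branch + wants cross > 0 → take C=(5.8610,4.5194) (cross=23.752)
θ=77°: ex = (C−B)/|BC| = (0.9922,0.1244); ey = (-0.1244,0.9922)
θ=77°: P = B + 1.02·ex + 2.00·ey = (1.6631,6.0088)
θ=316°: B = A + 4.00·(cos316°, sin316°) = (2.8774, -2.7786)
θ=316°: |BD| = 5.8277
θ=316°: circle(B,5.00) ∩ circle(D,5.00): a=2.9139, h=4.0632
θ=316°:   candidates: C₊=(3.5014,2.1823) cross=23.679; C₋=(7.3760,-4.9609) cross=-23.679
θ=316°:   branch + wants cross > 0 → take C=(3.5014,2.1823) (cross=23.679)
θ=316°: ex = (C−B)/|BC| = (0.1248,0.9922); ey = (-0.9922,0.1248)
θ=316°: P = B + 1.02·ex + 2.00·ey = (1.0203,-1.5170)

θ=1°: 2.61 1.83
θ=77°: 1.66 6.01
θ=316°: 1.02 -1.52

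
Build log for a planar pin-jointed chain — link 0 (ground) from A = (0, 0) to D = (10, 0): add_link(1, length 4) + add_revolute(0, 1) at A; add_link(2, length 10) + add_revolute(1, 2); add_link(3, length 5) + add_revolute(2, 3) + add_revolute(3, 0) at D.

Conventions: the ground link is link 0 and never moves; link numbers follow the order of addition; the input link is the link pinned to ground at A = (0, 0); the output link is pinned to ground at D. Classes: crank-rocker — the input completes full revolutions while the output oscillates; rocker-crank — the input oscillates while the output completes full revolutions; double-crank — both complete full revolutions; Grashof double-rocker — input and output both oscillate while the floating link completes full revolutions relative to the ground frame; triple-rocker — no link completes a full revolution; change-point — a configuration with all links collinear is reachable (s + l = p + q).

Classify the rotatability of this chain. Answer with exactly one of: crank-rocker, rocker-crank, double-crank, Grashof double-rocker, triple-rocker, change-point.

lengths: ground=10, input=4, coupler=10, output=5
sorted: s=4 (shortest), l=10 (longest), p+q=15
s + l = 14 vs p + q = 15
s + l < p + q (Grashof) with shortest = input link → crank-rocker

crank-rocker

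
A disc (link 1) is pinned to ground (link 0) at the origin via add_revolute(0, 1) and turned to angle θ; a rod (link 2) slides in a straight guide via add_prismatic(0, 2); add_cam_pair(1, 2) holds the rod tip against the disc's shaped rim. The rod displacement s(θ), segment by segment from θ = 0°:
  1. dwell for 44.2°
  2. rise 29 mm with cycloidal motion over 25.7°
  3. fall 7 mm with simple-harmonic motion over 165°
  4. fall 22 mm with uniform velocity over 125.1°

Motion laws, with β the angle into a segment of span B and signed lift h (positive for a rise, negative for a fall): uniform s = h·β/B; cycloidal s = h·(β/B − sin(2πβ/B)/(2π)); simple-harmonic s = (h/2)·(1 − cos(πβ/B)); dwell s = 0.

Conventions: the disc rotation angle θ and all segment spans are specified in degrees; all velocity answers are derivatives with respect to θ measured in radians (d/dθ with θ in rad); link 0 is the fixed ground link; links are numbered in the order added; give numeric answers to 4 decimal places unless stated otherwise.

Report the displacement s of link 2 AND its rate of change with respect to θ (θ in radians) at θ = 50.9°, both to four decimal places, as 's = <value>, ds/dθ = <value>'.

segment 1 (0° to 44.2°, dwell): s unchanged at 0.0000
θ = 50.9° falls in segment 2 (44.2° to 69.9°, cycloidal, h = 29): β = 50.9 − 44.2 = 6.7°, B = 25.7°; Δs = 29·(0.2607 − sin(2π·0.2607)/(2π)) = 2.9552; s = 0.0000 + 2.9552 = 2.9552
velocity in seg [44.2°–69.9°] (cycloidal), θ in radians: β = 6.7° = 0.1169 rad, B = 25.7° = 0.4485 rad; ds/dθ = (h/B)(1 − cos(2πβ/B)) = (29/0.4485)(1 − cos(2π·0.2607)) = 68.996324 mm/rad

s = 2.9552, ds/dθ = 68.9963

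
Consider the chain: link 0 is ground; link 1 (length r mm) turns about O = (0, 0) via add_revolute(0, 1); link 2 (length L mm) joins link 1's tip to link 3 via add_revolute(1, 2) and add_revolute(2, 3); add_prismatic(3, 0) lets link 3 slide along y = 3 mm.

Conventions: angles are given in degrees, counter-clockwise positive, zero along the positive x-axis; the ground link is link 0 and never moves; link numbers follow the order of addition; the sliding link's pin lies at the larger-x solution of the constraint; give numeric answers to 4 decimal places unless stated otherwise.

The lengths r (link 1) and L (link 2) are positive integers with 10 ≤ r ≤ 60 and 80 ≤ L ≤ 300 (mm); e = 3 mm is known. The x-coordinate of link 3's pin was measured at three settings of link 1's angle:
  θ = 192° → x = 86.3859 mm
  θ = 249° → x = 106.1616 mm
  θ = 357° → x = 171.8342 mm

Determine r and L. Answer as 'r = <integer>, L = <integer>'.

constraint per measurement: (x − r cos θ)² + (r sin θ − e)² = L²
subtracting the θ₁ and θ₂ equations cancels the r² and L² terms:
r = (x₁² − x₂²) / (2[(x₁cos θ₁ + e sin θ₁) − (x₂cos θ₂ + e sin θ₂)]) = 43.0001 → r = 43
L² = (x₁ − r cos θ₁)² + (r sin θ₁ − e)² = 16641.0068 → L = 129.0000 → L = 129
check at θ₃=357°: x = 171.8342 (printed 171.8342) ✓

r = 43, L = 129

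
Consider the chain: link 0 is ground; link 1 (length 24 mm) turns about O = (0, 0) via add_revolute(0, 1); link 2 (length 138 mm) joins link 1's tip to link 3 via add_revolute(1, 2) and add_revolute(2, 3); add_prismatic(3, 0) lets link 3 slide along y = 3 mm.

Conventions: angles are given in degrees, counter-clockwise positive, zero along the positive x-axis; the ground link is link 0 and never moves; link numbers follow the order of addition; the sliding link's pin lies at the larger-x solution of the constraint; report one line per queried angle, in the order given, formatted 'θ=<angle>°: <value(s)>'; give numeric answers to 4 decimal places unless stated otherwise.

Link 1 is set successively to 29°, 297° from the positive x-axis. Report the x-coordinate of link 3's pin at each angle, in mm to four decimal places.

geometry: r = 24 mm, L = 138 mm, e = 3 mm
θ=29°: crank pin P = (r cos θ, r sin θ) = (20.990873, 11.635431)
θ=29°: h = r sin θ − e = 11.635431 − 3 = 8.635431
θ=29°: x = r cos θ + √(L² − h²) = 20.990873 + 137.729551 = 158.720424
θ=297°: crank pin P = (r cos θ, r sin θ) = (10.895772, -21.384157)
θ=297°: h = r sin θ − e = -21.384157 − 3 = -24.384157
θ=297°: x = r cos θ + √(L² − h²) = 10.895772 + 135.828616 = 146.724388

θ=29°: 158.7204
θ=297°: 146.7244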